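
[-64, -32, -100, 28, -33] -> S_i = Random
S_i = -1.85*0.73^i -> [-1.85, -1.35, -0.99, -0.72, -0.53]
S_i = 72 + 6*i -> [72, 78, 84, 90, 96]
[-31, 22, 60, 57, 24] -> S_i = Random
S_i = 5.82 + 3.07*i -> [5.82, 8.89, 11.96, 15.03, 18.1]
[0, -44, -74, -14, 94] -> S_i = Random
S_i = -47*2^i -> [-47, -94, -188, -376, -752]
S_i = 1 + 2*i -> [1, 3, 5, 7, 9]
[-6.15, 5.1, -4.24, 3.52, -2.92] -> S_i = -6.15*(-0.83)^i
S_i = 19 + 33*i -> [19, 52, 85, 118, 151]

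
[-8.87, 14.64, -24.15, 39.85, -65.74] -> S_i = -8.87*(-1.65)^i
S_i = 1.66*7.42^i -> [1.66, 12.32, 91.39, 678.14, 5031.8]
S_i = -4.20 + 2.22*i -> [-4.2, -1.98, 0.24, 2.46, 4.68]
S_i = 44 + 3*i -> [44, 47, 50, 53, 56]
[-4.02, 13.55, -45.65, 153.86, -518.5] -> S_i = -4.02*(-3.37)^i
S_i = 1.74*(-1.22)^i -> [1.74, -2.12, 2.59, -3.16, 3.85]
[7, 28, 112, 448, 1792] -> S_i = 7*4^i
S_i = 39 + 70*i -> [39, 109, 179, 249, 319]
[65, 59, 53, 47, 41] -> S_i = 65 + -6*i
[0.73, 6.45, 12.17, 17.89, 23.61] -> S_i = 0.73 + 5.72*i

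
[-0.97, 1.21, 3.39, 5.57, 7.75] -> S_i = -0.97 + 2.18*i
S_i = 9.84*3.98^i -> [9.84, 39.16, 155.87, 620.36, 2469.04]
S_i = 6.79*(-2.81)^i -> [6.79, -19.08, 53.61, -150.66, 423.35]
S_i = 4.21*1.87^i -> [4.21, 7.87, 14.72, 27.53, 51.48]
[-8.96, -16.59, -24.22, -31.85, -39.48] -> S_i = -8.96 + -7.63*i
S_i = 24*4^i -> [24, 96, 384, 1536, 6144]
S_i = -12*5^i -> [-12, -60, -300, -1500, -7500]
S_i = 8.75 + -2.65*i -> [8.75, 6.1, 3.45, 0.8, -1.85]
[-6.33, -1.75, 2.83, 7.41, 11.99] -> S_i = -6.33 + 4.58*i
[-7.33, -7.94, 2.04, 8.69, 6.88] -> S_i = Random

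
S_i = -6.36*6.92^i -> [-6.36, -44.01, -304.56, -2107.54, -14584.16]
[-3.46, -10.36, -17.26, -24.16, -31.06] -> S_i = -3.46 + -6.90*i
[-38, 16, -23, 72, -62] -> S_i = Random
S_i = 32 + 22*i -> [32, 54, 76, 98, 120]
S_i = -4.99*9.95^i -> [-4.99, -49.65, -494.02, -4915.52, -48909.46]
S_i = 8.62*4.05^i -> [8.62, 34.91, 141.39, 572.63, 2319.14]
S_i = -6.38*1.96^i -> [-6.38, -12.5, -24.51, -48.04, -94.16]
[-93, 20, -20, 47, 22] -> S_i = Random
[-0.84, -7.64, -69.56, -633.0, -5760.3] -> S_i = -0.84*9.10^i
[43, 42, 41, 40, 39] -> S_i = 43 + -1*i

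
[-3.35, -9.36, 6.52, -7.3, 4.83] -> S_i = Random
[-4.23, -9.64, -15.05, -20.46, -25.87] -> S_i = -4.23 + -5.41*i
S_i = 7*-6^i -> [7, -42, 252, -1512, 9072]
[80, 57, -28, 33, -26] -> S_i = Random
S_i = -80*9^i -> [-80, -720, -6480, -58320, -524880]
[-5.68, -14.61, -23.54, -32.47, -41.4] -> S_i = -5.68 + -8.93*i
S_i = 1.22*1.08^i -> [1.22, 1.32, 1.42, 1.54, 1.66]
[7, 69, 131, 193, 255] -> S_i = 7 + 62*i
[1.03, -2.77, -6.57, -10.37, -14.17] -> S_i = 1.03 + -3.80*i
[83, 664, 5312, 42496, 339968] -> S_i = 83*8^i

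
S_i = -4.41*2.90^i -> [-4.41, -12.79, -37.09, -107.56, -311.91]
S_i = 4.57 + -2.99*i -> [4.57, 1.58, -1.41, -4.4, -7.39]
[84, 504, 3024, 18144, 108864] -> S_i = 84*6^i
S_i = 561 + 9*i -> [561, 570, 579, 588, 597]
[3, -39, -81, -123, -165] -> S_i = 3 + -42*i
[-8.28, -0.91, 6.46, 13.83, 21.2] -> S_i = -8.28 + 7.37*i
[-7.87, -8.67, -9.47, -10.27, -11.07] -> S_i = -7.87 + -0.80*i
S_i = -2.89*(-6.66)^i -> [-2.89, 19.25, -128.19, 853.73, -5685.84]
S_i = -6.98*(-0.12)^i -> [-6.98, 0.84, -0.1, 0.01, -0.0]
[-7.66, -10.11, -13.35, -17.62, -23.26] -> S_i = -7.66*1.32^i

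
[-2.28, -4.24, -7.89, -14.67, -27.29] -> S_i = -2.28*1.86^i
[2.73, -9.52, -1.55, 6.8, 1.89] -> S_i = Random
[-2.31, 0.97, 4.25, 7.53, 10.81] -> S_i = -2.31 + 3.28*i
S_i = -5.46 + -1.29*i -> [-5.46, -6.75, -8.04, -9.33, -10.62]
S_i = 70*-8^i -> [70, -560, 4480, -35840, 286720]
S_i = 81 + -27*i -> [81, 54, 27, 0, -27]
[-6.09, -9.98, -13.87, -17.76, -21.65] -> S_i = -6.09 + -3.89*i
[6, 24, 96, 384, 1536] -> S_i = 6*4^i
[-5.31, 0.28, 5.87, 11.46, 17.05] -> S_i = -5.31 + 5.59*i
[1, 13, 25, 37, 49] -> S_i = 1 + 12*i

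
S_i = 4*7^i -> [4, 28, 196, 1372, 9604]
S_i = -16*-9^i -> [-16, 144, -1296, 11664, -104976]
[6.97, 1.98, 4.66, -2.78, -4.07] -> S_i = Random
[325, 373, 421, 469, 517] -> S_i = 325 + 48*i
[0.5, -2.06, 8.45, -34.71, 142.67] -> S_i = 0.50*(-4.11)^i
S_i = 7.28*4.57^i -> [7.28, 33.27, 152.04, 694.83, 3175.38]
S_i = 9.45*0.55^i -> [9.45, 5.2, 2.86, 1.57, 0.86]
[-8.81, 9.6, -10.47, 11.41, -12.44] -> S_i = -8.81*(-1.09)^i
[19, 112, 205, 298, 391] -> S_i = 19 + 93*i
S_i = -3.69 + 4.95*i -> [-3.69, 1.26, 6.21, 11.16, 16.11]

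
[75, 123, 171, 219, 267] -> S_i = 75 + 48*i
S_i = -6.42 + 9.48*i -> [-6.42, 3.06, 12.54, 22.02, 31.5]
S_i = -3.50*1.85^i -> [-3.5, -6.48, -11.98, -22.16, -41.0]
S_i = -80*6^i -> [-80, -480, -2880, -17280, -103680]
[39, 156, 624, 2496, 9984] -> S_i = 39*4^i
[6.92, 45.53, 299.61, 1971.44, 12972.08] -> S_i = 6.92*6.58^i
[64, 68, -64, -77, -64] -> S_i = Random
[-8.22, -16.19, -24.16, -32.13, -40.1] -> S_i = -8.22 + -7.97*i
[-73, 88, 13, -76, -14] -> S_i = Random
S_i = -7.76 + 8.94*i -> [-7.76, 1.18, 10.12, 19.06, 28.0]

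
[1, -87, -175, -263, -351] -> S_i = 1 + -88*i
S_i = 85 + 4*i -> [85, 89, 93, 97, 101]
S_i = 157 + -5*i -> [157, 152, 147, 142, 137]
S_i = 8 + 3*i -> [8, 11, 14, 17, 20]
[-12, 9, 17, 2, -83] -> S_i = Random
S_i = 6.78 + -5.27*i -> [6.78, 1.51, -3.76, -9.03, -14.3]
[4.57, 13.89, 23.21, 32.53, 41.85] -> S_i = 4.57 + 9.32*i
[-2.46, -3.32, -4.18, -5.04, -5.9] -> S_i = -2.46 + -0.86*i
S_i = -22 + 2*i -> [-22, -20, -18, -16, -14]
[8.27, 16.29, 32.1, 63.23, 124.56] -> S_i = 8.27*1.97^i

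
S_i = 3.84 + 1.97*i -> [3.84, 5.81, 7.78, 9.75, 11.72]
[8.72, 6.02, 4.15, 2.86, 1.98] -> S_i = 8.72*0.69^i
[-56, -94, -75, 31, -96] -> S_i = Random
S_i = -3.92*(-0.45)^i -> [-3.92, 1.76, -0.79, 0.36, -0.16]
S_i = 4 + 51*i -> [4, 55, 106, 157, 208]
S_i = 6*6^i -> [6, 36, 216, 1296, 7776]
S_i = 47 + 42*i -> [47, 89, 131, 173, 215]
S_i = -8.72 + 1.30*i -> [-8.72, -7.42, -6.12, -4.82, -3.52]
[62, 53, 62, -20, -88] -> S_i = Random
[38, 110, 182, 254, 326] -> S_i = 38 + 72*i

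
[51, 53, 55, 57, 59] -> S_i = 51 + 2*i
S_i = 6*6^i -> [6, 36, 216, 1296, 7776]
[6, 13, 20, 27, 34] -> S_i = 6 + 7*i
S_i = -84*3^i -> [-84, -252, -756, -2268, -6804]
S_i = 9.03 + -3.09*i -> [9.03, 5.94, 2.85, -0.24, -3.33]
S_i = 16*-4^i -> [16, -64, 256, -1024, 4096]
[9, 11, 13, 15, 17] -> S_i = 9 + 2*i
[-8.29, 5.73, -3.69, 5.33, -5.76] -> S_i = Random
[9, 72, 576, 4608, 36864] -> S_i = 9*8^i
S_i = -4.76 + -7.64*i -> [-4.76, -12.4, -20.04, -27.68, -35.32]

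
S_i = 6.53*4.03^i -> [6.53, 26.32, 106.05, 427.39, 1722.4]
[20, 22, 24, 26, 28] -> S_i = 20 + 2*i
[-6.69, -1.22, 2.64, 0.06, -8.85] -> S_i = Random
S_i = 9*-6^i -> [9, -54, 324, -1944, 11664]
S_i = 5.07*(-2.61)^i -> [5.07, -13.23, 34.54, -90.14, 235.27]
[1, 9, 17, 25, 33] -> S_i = 1 + 8*i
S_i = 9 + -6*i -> [9, 3, -3, -9, -15]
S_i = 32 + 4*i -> [32, 36, 40, 44, 48]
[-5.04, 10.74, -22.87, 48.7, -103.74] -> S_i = -5.04*(-2.13)^i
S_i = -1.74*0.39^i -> [-1.74, -0.68, -0.26, -0.1, -0.04]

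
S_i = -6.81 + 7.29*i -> [-6.81, 0.48, 7.77, 15.06, 22.35]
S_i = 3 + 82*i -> [3, 85, 167, 249, 331]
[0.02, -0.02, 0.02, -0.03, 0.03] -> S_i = 0.02*(-1.10)^i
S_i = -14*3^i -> [-14, -42, -126, -378, -1134]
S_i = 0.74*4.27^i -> [0.74, 3.16, 13.49, 57.61, 246.0]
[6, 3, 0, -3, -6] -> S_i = 6 + -3*i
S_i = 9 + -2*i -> [9, 7, 5, 3, 1]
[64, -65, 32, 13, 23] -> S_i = Random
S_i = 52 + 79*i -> [52, 131, 210, 289, 368]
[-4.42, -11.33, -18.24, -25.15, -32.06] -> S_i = -4.42 + -6.91*i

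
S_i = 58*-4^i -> [58, -232, 928, -3712, 14848]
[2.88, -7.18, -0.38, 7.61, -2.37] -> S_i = Random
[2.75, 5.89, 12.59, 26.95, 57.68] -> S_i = 2.75*2.14^i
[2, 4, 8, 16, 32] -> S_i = 2*2^i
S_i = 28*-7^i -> [28, -196, 1372, -9604, 67228]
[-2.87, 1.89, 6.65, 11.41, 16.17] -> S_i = -2.87 + 4.76*i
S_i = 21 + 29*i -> [21, 50, 79, 108, 137]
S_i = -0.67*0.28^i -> [-0.67, -0.19, -0.05, -0.01, -0.0]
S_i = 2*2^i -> [2, 4, 8, 16, 32]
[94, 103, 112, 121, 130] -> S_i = 94 + 9*i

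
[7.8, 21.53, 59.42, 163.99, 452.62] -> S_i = 7.80*2.76^i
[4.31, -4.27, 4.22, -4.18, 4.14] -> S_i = 4.31*(-0.99)^i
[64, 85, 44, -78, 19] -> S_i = Random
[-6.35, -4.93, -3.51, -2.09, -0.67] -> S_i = -6.35 + 1.42*i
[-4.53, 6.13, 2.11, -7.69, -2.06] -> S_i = Random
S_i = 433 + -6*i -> [433, 427, 421, 415, 409]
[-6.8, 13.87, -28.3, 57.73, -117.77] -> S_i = -6.80*(-2.04)^i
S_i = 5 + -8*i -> [5, -3, -11, -19, -27]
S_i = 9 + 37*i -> [9, 46, 83, 120, 157]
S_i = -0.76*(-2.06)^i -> [-0.76, 1.57, -3.23, 6.64, -13.69]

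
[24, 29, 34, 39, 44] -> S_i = 24 + 5*i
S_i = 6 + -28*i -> [6, -22, -50, -78, -106]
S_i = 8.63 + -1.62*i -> [8.63, 7.01, 5.39, 3.77, 2.15]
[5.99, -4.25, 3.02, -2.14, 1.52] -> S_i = 5.99*(-0.71)^i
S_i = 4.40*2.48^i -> [4.4, 10.91, 27.06, 67.11, 166.44]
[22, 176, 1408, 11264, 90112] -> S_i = 22*8^i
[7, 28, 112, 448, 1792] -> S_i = 7*4^i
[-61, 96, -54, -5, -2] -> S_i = Random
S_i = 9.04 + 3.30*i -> [9.04, 12.34, 15.64, 18.94, 22.24]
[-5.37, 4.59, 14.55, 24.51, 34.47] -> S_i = -5.37 + 9.96*i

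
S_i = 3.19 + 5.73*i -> [3.19, 8.92, 14.65, 20.38, 26.11]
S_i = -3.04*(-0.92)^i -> [-3.04, 2.8, -2.57, 2.37, -2.18]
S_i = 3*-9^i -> [3, -27, 243, -2187, 19683]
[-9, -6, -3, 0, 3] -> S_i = -9 + 3*i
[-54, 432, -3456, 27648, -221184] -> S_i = -54*-8^i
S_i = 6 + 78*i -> [6, 84, 162, 240, 318]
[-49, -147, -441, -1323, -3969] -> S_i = -49*3^i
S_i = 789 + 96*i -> [789, 885, 981, 1077, 1173]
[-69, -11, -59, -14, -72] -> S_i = Random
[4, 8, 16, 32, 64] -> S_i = 4*2^i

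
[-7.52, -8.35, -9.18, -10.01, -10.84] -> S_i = -7.52 + -0.83*i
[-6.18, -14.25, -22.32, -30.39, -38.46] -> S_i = -6.18 + -8.07*i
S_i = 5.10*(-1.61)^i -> [5.1, -8.21, 13.22, -21.28, 34.27]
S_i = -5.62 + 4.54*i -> [-5.62, -1.08, 3.46, 8.0, 12.54]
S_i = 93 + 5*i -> [93, 98, 103, 108, 113]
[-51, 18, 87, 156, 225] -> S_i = -51 + 69*i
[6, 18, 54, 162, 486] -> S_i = 6*3^i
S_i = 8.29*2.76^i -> [8.29, 22.88, 63.15, 174.29, 481.05]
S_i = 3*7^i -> [3, 21, 147, 1029, 7203]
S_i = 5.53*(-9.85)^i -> [5.53, -54.47, 536.53, -5284.86, 52055.91]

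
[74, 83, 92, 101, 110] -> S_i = 74 + 9*i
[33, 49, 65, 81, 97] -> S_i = 33 + 16*i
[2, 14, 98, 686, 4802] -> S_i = 2*7^i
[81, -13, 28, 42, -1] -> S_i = Random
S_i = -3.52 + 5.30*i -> [-3.52, 1.78, 7.08, 12.38, 17.68]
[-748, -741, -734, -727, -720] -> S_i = -748 + 7*i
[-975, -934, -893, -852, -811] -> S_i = -975 + 41*i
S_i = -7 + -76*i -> [-7, -83, -159, -235, -311]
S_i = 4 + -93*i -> [4, -89, -182, -275, -368]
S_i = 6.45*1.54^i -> [6.45, 9.93, 15.3, 23.56, 36.28]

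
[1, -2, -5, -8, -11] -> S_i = 1 + -3*i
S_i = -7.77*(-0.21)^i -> [-7.77, 1.63, -0.34, 0.07, -0.02]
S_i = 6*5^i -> [6, 30, 150, 750, 3750]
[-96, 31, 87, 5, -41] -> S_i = Random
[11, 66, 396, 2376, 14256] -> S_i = 11*6^i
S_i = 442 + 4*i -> [442, 446, 450, 454, 458]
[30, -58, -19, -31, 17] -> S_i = Random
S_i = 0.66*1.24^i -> [0.66, 0.82, 1.01, 1.26, 1.56]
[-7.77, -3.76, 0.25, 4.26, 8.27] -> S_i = -7.77 + 4.01*i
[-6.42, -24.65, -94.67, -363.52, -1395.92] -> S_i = -6.42*3.84^i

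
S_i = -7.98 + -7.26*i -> [-7.98, -15.24, -22.5, -29.76, -37.02]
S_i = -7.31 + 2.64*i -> [-7.31, -4.67, -2.03, 0.61, 3.25]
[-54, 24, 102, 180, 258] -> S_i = -54 + 78*i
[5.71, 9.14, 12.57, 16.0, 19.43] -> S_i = 5.71 + 3.43*i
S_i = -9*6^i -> [-9, -54, -324, -1944, -11664]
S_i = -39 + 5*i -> [-39, -34, -29, -24, -19]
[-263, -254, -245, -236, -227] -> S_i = -263 + 9*i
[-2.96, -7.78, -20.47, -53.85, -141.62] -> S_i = -2.96*2.63^i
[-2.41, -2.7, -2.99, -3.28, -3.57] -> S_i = -2.41 + -0.29*i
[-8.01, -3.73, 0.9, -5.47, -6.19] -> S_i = Random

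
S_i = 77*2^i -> [77, 154, 308, 616, 1232]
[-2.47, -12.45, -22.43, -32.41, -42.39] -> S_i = -2.47 + -9.98*i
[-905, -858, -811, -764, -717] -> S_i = -905 + 47*i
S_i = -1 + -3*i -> [-1, -4, -7, -10, -13]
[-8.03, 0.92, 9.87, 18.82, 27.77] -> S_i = -8.03 + 8.95*i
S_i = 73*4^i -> [73, 292, 1168, 4672, 18688]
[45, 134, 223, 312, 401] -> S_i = 45 + 89*i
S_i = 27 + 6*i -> [27, 33, 39, 45, 51]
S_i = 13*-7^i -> [13, -91, 637, -4459, 31213]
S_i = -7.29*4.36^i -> [-7.29, -31.78, -138.58, -604.21, -2634.35]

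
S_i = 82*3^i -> [82, 246, 738, 2214, 6642]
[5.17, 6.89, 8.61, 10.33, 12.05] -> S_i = 5.17 + 1.72*i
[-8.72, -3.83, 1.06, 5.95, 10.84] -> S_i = -8.72 + 4.89*i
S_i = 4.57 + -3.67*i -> [4.57, 0.9, -2.77, -6.44, -10.11]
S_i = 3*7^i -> [3, 21, 147, 1029, 7203]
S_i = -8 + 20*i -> [-8, 12, 32, 52, 72]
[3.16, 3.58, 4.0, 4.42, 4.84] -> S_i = 3.16 + 0.42*i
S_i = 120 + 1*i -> [120, 121, 122, 123, 124]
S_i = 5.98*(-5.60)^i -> [5.98, -33.49, 187.53, -1050.18, 5881.03]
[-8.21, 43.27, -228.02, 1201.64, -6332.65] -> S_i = -8.21*(-5.27)^i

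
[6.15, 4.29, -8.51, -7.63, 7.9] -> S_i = Random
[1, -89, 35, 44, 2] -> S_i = Random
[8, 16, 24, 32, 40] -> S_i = 8 + 8*i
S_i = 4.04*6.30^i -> [4.04, 25.45, 160.35, 1010.19, 6364.2]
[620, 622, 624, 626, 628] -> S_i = 620 + 2*i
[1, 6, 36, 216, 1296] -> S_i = 1*6^i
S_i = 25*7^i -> [25, 175, 1225, 8575, 60025]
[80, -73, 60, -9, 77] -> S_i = Random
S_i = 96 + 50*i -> [96, 146, 196, 246, 296]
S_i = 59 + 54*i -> [59, 113, 167, 221, 275]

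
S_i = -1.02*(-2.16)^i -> [-1.02, 2.2, -4.76, 10.28, -22.2]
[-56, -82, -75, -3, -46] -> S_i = Random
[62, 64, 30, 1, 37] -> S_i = Random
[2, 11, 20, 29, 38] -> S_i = 2 + 9*i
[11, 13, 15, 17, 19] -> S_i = 11 + 2*i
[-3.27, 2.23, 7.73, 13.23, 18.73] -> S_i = -3.27 + 5.50*i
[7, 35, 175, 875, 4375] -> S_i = 7*5^i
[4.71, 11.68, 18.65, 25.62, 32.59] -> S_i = 4.71 + 6.97*i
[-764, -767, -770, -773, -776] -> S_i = -764 + -3*i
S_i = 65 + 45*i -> [65, 110, 155, 200, 245]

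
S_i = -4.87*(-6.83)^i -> [-4.87, 33.26, -227.18, 1551.64, -10597.7]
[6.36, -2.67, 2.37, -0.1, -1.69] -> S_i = Random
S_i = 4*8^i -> [4, 32, 256, 2048, 16384]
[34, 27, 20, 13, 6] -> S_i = 34 + -7*i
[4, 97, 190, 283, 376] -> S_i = 4 + 93*i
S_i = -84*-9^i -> [-84, 756, -6804, 61236, -551124]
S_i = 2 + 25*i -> [2, 27, 52, 77, 102]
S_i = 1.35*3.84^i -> [1.35, 5.18, 19.91, 76.44, 293.53]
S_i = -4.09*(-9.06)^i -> [-4.09, 37.06, -335.72, 3041.64, -27557.26]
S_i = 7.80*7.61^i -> [7.8, 59.36, 451.71, 3437.55, 26159.73]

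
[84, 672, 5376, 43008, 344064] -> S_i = 84*8^i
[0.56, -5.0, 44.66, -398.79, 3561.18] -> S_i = 0.56*(-8.93)^i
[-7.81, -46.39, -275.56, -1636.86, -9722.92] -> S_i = -7.81*5.94^i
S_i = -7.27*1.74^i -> [-7.27, -12.65, -22.01, -38.3, -66.64]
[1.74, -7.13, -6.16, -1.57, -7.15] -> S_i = Random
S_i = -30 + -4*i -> [-30, -34, -38, -42, -46]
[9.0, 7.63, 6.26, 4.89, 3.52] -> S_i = 9.00 + -1.37*i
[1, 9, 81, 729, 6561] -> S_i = 1*9^i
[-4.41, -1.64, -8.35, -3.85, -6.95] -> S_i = Random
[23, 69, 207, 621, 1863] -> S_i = 23*3^i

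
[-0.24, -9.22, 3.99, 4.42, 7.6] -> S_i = Random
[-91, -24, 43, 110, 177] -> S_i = -91 + 67*i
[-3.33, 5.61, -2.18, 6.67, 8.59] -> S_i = Random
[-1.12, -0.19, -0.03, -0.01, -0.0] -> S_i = -1.12*0.17^i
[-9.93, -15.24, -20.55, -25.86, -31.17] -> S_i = -9.93 + -5.31*i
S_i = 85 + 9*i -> [85, 94, 103, 112, 121]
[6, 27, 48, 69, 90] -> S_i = 6 + 21*i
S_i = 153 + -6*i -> [153, 147, 141, 135, 129]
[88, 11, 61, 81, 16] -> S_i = Random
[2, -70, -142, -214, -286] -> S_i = 2 + -72*i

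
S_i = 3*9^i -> [3, 27, 243, 2187, 19683]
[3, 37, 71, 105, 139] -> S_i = 3 + 34*i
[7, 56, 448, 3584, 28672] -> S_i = 7*8^i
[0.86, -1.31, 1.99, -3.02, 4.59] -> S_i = 0.86*(-1.52)^i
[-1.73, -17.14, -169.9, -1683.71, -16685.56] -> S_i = -1.73*9.91^i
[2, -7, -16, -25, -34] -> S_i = 2 + -9*i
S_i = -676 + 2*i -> [-676, -674, -672, -670, -668]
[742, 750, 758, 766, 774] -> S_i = 742 + 8*i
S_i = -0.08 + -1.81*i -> [-0.08, -1.89, -3.7, -5.51, -7.32]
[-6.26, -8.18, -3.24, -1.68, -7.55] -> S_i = Random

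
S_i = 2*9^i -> [2, 18, 162, 1458, 13122]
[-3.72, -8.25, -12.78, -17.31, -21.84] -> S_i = -3.72 + -4.53*i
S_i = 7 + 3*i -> [7, 10, 13, 16, 19]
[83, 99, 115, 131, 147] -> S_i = 83 + 16*i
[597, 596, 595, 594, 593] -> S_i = 597 + -1*i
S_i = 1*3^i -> [1, 3, 9, 27, 81]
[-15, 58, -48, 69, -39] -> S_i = Random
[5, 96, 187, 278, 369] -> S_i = 5 + 91*i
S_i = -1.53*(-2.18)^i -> [-1.53, 3.34, -7.27, 15.85, -34.56]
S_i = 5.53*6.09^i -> [5.53, 33.68, 205.1, 1249.04, 7606.67]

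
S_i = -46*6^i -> [-46, -276, -1656, -9936, -59616]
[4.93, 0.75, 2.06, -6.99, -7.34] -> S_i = Random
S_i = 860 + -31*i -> [860, 829, 798, 767, 736]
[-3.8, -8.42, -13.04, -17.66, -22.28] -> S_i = -3.80 + -4.62*i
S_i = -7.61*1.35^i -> [-7.61, -10.27, -13.87, -18.72, -25.28]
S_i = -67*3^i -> [-67, -201, -603, -1809, -5427]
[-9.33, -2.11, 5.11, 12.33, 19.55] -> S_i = -9.33 + 7.22*i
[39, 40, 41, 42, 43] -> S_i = 39 + 1*i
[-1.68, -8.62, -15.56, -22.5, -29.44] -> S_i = -1.68 + -6.94*i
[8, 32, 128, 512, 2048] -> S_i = 8*4^i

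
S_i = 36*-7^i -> [36, -252, 1764, -12348, 86436]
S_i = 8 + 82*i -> [8, 90, 172, 254, 336]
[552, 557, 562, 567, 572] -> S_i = 552 + 5*i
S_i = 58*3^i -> [58, 174, 522, 1566, 4698]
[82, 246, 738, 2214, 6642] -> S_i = 82*3^i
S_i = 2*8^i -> [2, 16, 128, 1024, 8192]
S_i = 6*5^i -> [6, 30, 150, 750, 3750]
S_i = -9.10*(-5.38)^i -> [-9.1, 48.96, -263.39, 1417.06, -7623.78]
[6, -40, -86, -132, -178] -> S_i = 6 + -46*i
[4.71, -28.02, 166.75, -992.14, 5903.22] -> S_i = 4.71*(-5.95)^i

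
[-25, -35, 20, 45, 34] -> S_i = Random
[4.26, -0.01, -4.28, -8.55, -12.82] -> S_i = 4.26 + -4.27*i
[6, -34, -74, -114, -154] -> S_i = 6 + -40*i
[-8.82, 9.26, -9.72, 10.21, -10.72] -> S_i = -8.82*(-1.05)^i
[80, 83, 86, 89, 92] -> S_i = 80 + 3*i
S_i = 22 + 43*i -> [22, 65, 108, 151, 194]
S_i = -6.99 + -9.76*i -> [-6.99, -16.75, -26.51, -36.27, -46.03]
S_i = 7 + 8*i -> [7, 15, 23, 31, 39]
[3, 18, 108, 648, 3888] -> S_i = 3*6^i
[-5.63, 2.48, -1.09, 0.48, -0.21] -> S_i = -5.63*(-0.44)^i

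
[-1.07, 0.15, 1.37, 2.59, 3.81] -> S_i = -1.07 + 1.22*i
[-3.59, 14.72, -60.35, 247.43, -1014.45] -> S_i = -3.59*(-4.10)^i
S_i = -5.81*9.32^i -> [-5.81, -54.15, -504.67, -4703.53, -43836.89]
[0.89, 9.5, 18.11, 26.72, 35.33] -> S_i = 0.89 + 8.61*i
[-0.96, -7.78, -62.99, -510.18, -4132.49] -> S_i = -0.96*8.10^i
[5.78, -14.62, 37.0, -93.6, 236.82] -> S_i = 5.78*(-2.53)^i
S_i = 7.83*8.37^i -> [7.83, 65.54, 548.55, 4591.33, 38429.4]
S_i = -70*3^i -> [-70, -210, -630, -1890, -5670]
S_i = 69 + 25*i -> [69, 94, 119, 144, 169]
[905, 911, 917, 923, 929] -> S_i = 905 + 6*i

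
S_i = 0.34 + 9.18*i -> [0.34, 9.52, 18.7, 27.88, 37.06]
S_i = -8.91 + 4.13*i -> [-8.91, -4.78, -0.65, 3.48, 7.61]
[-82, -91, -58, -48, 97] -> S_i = Random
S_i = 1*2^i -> [1, 2, 4, 8, 16]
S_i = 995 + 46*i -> [995, 1041, 1087, 1133, 1179]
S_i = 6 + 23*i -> [6, 29, 52, 75, 98]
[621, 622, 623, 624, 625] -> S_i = 621 + 1*i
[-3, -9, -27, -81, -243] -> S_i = -3*3^i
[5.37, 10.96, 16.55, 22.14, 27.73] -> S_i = 5.37 + 5.59*i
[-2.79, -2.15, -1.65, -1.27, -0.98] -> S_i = -2.79*0.77^i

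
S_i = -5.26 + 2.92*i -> [-5.26, -2.34, 0.58, 3.5, 6.42]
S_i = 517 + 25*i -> [517, 542, 567, 592, 617]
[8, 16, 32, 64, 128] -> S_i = 8*2^i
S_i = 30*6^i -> [30, 180, 1080, 6480, 38880]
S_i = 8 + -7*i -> [8, 1, -6, -13, -20]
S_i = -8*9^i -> [-8, -72, -648, -5832, -52488]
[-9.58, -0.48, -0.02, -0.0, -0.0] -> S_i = -9.58*0.05^i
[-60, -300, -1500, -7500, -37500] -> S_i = -60*5^i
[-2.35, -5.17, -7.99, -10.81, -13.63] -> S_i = -2.35 + -2.82*i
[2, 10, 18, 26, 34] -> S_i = 2 + 8*i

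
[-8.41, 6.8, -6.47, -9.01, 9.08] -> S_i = Random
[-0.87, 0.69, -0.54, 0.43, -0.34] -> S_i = -0.87*(-0.79)^i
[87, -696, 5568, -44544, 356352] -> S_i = 87*-8^i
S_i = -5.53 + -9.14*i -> [-5.53, -14.67, -23.81, -32.95, -42.09]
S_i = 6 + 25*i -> [6, 31, 56, 81, 106]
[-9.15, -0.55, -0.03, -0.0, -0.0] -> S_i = -9.15*0.06^i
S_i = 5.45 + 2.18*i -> [5.45, 7.63, 9.81, 11.99, 14.17]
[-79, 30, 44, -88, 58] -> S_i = Random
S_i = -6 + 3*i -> [-6, -3, 0, 3, 6]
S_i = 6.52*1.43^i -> [6.52, 9.32, 13.33, 19.07, 27.26]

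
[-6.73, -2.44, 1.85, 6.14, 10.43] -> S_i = -6.73 + 4.29*i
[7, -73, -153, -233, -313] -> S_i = 7 + -80*i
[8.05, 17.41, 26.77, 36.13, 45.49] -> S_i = 8.05 + 9.36*i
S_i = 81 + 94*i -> [81, 175, 269, 363, 457]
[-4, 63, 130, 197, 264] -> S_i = -4 + 67*i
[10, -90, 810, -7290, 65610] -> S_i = 10*-9^i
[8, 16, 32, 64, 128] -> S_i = 8*2^i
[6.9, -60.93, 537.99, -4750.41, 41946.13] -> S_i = 6.90*(-8.83)^i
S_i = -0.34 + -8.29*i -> [-0.34, -8.63, -16.92, -25.21, -33.5]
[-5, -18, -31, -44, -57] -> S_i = -5 + -13*i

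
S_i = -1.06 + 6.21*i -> [-1.06, 5.15, 11.36, 17.57, 23.78]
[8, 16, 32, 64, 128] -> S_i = 8*2^i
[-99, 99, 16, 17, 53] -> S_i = Random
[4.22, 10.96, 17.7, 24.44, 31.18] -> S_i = 4.22 + 6.74*i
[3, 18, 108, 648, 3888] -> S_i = 3*6^i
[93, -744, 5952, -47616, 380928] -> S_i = 93*-8^i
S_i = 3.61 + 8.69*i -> [3.61, 12.3, 20.99, 29.68, 38.37]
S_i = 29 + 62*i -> [29, 91, 153, 215, 277]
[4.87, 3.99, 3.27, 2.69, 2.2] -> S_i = 4.87*0.82^i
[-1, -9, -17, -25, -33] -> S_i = -1 + -8*i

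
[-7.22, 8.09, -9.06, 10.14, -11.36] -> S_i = -7.22*(-1.12)^i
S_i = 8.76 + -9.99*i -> [8.76, -1.23, -11.22, -21.21, -31.2]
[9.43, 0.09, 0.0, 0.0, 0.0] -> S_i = 9.43*0.01^i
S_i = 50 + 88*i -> [50, 138, 226, 314, 402]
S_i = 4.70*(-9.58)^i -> [4.7, -45.03, 431.35, -4132.32, 39587.67]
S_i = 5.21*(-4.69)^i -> [5.21, -24.43, 114.6, -537.47, 2520.75]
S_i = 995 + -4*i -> [995, 991, 987, 983, 979]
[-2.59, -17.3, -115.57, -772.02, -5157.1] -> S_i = -2.59*6.68^i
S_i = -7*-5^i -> [-7, 35, -175, 875, -4375]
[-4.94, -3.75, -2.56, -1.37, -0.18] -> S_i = -4.94 + 1.19*i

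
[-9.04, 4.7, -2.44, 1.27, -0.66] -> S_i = -9.04*(-0.52)^i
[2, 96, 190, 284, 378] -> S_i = 2 + 94*i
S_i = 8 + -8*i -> [8, 0, -8, -16, -24]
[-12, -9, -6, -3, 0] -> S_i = -12 + 3*i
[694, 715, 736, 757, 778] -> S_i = 694 + 21*i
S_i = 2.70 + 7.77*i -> [2.7, 10.47, 18.24, 26.01, 33.78]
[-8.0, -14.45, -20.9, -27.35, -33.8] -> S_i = -8.00 + -6.45*i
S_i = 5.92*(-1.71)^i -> [5.92, -10.12, 17.31, -29.6, 50.62]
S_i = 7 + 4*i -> [7, 11, 15, 19, 23]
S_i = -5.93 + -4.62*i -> [-5.93, -10.55, -15.17, -19.79, -24.41]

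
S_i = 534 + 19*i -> [534, 553, 572, 591, 610]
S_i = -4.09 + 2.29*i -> [-4.09, -1.8, 0.49, 2.78, 5.07]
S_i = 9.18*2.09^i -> [9.18, 19.19, 40.1, 83.81, 175.16]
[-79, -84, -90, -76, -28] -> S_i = Random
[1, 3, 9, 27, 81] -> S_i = 1*3^i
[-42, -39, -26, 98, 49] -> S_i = Random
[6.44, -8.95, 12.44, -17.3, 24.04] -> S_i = 6.44*(-1.39)^i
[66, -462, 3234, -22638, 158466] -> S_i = 66*-7^i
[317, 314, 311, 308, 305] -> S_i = 317 + -3*i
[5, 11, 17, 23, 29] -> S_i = 5 + 6*i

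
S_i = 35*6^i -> [35, 210, 1260, 7560, 45360]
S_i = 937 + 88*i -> [937, 1025, 1113, 1201, 1289]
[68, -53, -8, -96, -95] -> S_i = Random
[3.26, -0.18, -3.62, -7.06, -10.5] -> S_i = 3.26 + -3.44*i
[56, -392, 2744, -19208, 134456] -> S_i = 56*-7^i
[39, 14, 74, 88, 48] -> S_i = Random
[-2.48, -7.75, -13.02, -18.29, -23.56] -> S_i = -2.48 + -5.27*i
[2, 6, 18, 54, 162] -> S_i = 2*3^i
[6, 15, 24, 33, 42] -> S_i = 6 + 9*i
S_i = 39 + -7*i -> [39, 32, 25, 18, 11]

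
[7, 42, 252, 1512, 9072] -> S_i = 7*6^i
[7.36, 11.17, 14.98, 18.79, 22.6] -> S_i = 7.36 + 3.81*i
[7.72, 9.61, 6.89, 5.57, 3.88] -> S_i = Random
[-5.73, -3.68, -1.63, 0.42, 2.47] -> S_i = -5.73 + 2.05*i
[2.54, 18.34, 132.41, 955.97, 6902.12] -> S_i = 2.54*7.22^i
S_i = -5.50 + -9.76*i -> [-5.5, -15.26, -25.02, -34.78, -44.54]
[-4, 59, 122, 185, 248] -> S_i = -4 + 63*i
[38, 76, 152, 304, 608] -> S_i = 38*2^i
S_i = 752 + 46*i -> [752, 798, 844, 890, 936]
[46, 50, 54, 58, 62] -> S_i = 46 + 4*i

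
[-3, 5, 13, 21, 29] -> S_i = -3 + 8*i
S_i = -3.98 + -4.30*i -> [-3.98, -8.28, -12.58, -16.88, -21.18]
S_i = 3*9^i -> [3, 27, 243, 2187, 19683]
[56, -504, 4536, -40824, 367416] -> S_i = 56*-9^i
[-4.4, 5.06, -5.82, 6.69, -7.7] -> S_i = -4.40*(-1.15)^i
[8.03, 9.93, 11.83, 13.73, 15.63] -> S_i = 8.03 + 1.90*i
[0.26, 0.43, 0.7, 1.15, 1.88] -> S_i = 0.26*1.64^i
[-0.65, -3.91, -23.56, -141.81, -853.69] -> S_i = -0.65*6.02^i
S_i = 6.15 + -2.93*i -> [6.15, 3.22, 0.29, -2.64, -5.57]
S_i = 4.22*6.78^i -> [4.22, 28.61, 193.99, 1315.23, 8917.26]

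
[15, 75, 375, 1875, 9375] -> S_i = 15*5^i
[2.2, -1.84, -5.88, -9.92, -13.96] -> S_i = 2.20 + -4.04*i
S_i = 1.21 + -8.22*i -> [1.21, -7.01, -15.23, -23.45, -31.67]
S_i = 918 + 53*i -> [918, 971, 1024, 1077, 1130]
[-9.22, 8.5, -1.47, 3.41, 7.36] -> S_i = Random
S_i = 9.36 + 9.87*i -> [9.36, 19.23, 29.1, 38.97, 48.84]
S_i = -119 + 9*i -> [-119, -110, -101, -92, -83]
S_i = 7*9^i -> [7, 63, 567, 5103, 45927]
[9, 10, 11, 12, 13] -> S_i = 9 + 1*i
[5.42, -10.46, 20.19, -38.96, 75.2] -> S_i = 5.42*(-1.93)^i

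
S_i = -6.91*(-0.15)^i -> [-6.91, 1.04, -0.16, 0.02, -0.0]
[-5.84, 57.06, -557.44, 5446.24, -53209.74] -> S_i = -5.84*(-9.77)^i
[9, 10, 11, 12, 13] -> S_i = 9 + 1*i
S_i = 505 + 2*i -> [505, 507, 509, 511, 513]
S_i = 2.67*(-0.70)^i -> [2.67, -1.87, 1.31, -0.92, 0.64]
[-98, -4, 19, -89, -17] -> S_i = Random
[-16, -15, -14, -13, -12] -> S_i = -16 + 1*i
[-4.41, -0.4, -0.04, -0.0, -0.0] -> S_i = -4.41*0.09^i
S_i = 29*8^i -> [29, 232, 1856, 14848, 118784]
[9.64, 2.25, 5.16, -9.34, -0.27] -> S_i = Random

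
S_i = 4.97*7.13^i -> [4.97, 35.44, 252.66, 1801.46, 12844.42]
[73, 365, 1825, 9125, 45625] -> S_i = 73*5^i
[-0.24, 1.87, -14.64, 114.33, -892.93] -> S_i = -0.24*(-7.81)^i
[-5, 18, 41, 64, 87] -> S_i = -5 + 23*i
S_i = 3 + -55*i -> [3, -52, -107, -162, -217]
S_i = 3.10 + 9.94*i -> [3.1, 13.04, 22.98, 32.92, 42.86]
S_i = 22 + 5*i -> [22, 27, 32, 37, 42]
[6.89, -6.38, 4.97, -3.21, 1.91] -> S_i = Random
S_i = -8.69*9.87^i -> [-8.69, -85.77, -846.55, -8355.48, -82468.56]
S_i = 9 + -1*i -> [9, 8, 7, 6, 5]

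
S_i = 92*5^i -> [92, 460, 2300, 11500, 57500]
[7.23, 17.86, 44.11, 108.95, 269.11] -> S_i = 7.23*2.47^i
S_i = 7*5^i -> [7, 35, 175, 875, 4375]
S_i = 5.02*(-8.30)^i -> [5.02, -41.67, 345.83, -2870.37, 23824.08]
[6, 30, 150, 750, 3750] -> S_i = 6*5^i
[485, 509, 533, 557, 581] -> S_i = 485 + 24*i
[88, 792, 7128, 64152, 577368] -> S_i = 88*9^i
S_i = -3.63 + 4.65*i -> [-3.63, 1.02, 5.67, 10.32, 14.97]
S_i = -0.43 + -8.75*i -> [-0.43, -9.18, -17.93, -26.68, -35.43]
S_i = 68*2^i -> [68, 136, 272, 544, 1088]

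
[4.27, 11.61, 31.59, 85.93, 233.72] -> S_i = 4.27*2.72^i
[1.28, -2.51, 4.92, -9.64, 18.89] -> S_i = 1.28*(-1.96)^i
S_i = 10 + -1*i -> [10, 9, 8, 7, 6]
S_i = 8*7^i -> [8, 56, 392, 2744, 19208]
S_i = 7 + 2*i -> [7, 9, 11, 13, 15]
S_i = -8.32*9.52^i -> [-8.32, -79.21, -754.04, -7178.51, -68339.39]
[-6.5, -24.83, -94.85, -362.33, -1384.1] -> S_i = -6.50*3.82^i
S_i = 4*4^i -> [4, 16, 64, 256, 1024]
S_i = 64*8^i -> [64, 512, 4096, 32768, 262144]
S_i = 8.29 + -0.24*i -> [8.29, 8.05, 7.81, 7.57, 7.33]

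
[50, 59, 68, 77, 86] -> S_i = 50 + 9*i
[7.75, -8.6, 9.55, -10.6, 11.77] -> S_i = 7.75*(-1.11)^i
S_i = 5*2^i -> [5, 10, 20, 40, 80]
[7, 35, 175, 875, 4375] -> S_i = 7*5^i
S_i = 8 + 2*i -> [8, 10, 12, 14, 16]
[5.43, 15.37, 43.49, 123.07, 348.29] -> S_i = 5.43*2.83^i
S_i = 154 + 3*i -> [154, 157, 160, 163, 166]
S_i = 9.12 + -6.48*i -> [9.12, 2.64, -3.84, -10.32, -16.8]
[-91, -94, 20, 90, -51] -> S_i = Random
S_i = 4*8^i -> [4, 32, 256, 2048, 16384]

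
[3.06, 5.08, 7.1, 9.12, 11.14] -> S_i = 3.06 + 2.02*i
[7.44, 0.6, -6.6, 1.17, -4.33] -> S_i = Random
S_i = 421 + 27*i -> [421, 448, 475, 502, 529]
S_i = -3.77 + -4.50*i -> [-3.77, -8.27, -12.77, -17.27, -21.77]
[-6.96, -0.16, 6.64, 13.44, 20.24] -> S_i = -6.96 + 6.80*i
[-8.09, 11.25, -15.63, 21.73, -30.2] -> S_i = -8.09*(-1.39)^i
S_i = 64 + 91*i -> [64, 155, 246, 337, 428]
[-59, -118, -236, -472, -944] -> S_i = -59*2^i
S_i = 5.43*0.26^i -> [5.43, 1.41, 0.37, 0.1, 0.02]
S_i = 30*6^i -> [30, 180, 1080, 6480, 38880]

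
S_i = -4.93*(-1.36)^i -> [-4.93, 6.7, -9.12, 12.4, -16.87]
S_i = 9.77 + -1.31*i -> [9.77, 8.46, 7.15, 5.84, 4.53]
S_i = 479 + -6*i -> [479, 473, 467, 461, 455]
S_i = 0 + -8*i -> [0, -8, -16, -24, -32]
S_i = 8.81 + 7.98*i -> [8.81, 16.79, 24.77, 32.75, 40.73]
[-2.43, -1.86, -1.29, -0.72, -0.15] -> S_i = -2.43 + 0.57*i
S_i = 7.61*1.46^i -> [7.61, 11.11, 16.22, 23.68, 34.58]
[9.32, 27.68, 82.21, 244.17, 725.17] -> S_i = 9.32*2.97^i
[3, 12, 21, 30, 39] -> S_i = 3 + 9*i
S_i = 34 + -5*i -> [34, 29, 24, 19, 14]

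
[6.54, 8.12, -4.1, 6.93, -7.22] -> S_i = Random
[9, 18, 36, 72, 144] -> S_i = 9*2^i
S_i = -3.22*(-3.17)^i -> [-3.22, 10.21, -32.36, 102.57, -325.16]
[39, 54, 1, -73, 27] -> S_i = Random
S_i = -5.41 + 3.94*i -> [-5.41, -1.47, 2.47, 6.41, 10.35]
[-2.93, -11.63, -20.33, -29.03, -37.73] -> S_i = -2.93 + -8.70*i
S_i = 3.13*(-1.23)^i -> [3.13, -3.85, 4.74, -5.82, 7.16]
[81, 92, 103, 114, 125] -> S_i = 81 + 11*i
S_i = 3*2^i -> [3, 6, 12, 24, 48]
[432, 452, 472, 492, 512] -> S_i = 432 + 20*i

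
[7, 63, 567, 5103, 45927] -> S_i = 7*9^i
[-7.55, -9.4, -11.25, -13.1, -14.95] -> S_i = -7.55 + -1.85*i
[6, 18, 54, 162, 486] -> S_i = 6*3^i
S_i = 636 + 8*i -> [636, 644, 652, 660, 668]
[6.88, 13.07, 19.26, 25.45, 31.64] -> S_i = 6.88 + 6.19*i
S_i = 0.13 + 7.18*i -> [0.13, 7.31, 14.49, 21.67, 28.85]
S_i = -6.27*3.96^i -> [-6.27, -24.83, -98.32, -389.36, -1541.87]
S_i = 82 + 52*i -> [82, 134, 186, 238, 290]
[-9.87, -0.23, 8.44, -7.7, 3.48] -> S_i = Random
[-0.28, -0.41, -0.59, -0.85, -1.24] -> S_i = -0.28*1.45^i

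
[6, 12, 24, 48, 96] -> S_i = 6*2^i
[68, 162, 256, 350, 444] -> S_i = 68 + 94*i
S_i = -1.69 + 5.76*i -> [-1.69, 4.07, 9.83, 15.59, 21.35]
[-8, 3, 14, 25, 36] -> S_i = -8 + 11*i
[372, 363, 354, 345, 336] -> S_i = 372 + -9*i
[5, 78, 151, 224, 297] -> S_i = 5 + 73*i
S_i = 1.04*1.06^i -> [1.04, 1.1, 1.17, 1.24, 1.31]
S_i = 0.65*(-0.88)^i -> [0.65, -0.57, 0.5, -0.44, 0.39]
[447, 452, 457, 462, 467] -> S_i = 447 + 5*i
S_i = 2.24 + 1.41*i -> [2.24, 3.65, 5.06, 6.47, 7.88]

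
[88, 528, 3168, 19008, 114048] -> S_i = 88*6^i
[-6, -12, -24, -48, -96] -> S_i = -6*2^i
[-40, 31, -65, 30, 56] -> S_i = Random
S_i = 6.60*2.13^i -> [6.6, 14.06, 29.94, 63.78, 135.85]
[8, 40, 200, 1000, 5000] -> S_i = 8*5^i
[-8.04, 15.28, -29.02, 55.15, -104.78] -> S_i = -8.04*(-1.90)^i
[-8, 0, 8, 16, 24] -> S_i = -8 + 8*i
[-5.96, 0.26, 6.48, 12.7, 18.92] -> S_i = -5.96 + 6.22*i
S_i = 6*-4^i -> [6, -24, 96, -384, 1536]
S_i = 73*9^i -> [73, 657, 5913, 53217, 478953]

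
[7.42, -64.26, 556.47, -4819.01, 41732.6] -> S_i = 7.42*(-8.66)^i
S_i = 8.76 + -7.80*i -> [8.76, 0.96, -6.84, -14.64, -22.44]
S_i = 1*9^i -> [1, 9, 81, 729, 6561]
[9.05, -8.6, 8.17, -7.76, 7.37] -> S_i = 9.05*(-0.95)^i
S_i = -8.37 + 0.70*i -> [-8.37, -7.67, -6.97, -6.27, -5.57]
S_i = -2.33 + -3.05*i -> [-2.33, -5.38, -8.43, -11.48, -14.53]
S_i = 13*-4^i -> [13, -52, 208, -832, 3328]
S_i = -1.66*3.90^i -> [-1.66, -6.47, -25.25, -98.47, -384.03]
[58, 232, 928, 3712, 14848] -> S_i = 58*4^i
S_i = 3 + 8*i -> [3, 11, 19, 27, 35]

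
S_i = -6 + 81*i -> [-6, 75, 156, 237, 318]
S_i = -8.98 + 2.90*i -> [-8.98, -6.08, -3.18, -0.28, 2.62]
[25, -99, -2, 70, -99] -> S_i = Random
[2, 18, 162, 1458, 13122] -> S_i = 2*9^i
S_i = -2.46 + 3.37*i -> [-2.46, 0.91, 4.28, 7.65, 11.02]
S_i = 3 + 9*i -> [3, 12, 21, 30, 39]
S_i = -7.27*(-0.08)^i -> [-7.27, 0.58, -0.05, 0.0, -0.0]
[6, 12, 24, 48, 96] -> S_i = 6*2^i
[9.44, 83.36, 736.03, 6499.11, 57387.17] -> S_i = 9.44*8.83^i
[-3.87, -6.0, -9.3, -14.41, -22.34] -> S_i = -3.87*1.55^i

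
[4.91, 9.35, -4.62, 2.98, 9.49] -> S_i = Random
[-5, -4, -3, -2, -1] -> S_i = -5 + 1*i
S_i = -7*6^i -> [-7, -42, -252, -1512, -9072]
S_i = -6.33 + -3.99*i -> [-6.33, -10.32, -14.31, -18.3, -22.29]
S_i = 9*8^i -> [9, 72, 576, 4608, 36864]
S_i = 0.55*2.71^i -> [0.55, 1.49, 4.04, 10.95, 29.66]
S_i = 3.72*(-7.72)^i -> [3.72, -28.72, 221.71, -1711.57, 13213.33]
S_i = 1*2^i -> [1, 2, 4, 8, 16]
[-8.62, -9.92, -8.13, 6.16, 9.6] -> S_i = Random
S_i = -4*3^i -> [-4, -12, -36, -108, -324]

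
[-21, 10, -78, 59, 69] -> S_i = Random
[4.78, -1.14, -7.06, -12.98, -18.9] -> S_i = 4.78 + -5.92*i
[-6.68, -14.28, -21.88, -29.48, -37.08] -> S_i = -6.68 + -7.60*i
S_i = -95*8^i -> [-95, -760, -6080, -48640, -389120]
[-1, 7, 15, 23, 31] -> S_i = -1 + 8*i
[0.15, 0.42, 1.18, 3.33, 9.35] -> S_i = 0.15*2.81^i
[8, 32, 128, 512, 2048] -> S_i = 8*4^i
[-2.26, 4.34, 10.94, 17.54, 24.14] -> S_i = -2.26 + 6.60*i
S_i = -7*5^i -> [-7, -35, -175, -875, -4375]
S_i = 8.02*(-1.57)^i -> [8.02, -12.59, 19.77, -31.04, 48.73]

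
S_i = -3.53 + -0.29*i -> [-3.53, -3.82, -4.11, -4.4, -4.69]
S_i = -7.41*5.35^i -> [-7.41, -39.64, -212.09, -1134.7, -6070.62]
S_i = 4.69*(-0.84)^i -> [4.69, -3.94, 3.31, -2.78, 2.34]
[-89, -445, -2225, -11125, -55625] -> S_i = -89*5^i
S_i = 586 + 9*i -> [586, 595, 604, 613, 622]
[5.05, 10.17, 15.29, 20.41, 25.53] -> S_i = 5.05 + 5.12*i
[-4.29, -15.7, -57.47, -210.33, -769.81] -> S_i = -4.29*3.66^i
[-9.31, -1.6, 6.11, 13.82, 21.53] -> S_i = -9.31 + 7.71*i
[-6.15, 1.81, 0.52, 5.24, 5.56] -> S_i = Random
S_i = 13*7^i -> [13, 91, 637, 4459, 31213]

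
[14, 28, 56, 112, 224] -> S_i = 14*2^i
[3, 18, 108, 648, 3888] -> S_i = 3*6^i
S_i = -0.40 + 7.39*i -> [-0.4, 6.99, 14.38, 21.77, 29.16]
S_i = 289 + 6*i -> [289, 295, 301, 307, 313]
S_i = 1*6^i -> [1, 6, 36, 216, 1296]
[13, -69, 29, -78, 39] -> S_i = Random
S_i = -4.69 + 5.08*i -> [-4.69, 0.39, 5.47, 10.55, 15.63]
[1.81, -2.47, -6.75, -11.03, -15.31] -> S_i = 1.81 + -4.28*i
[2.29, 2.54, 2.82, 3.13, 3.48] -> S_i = 2.29*1.11^i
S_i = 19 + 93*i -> [19, 112, 205, 298, 391]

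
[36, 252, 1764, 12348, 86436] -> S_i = 36*7^i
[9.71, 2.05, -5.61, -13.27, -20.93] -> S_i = 9.71 + -7.66*i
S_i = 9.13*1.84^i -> [9.13, 16.8, 30.91, 56.88, 104.65]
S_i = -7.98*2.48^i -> [-7.98, -19.79, -49.08, -121.72, -301.86]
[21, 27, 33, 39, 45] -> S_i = 21 + 6*i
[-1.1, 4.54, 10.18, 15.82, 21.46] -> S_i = -1.10 + 5.64*i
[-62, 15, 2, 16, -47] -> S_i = Random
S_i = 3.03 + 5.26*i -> [3.03, 8.29, 13.55, 18.81, 24.07]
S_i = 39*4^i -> [39, 156, 624, 2496, 9984]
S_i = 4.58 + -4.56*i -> [4.58, 0.02, -4.54, -9.1, -13.66]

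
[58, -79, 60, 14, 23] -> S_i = Random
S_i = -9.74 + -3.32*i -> [-9.74, -13.06, -16.38, -19.7, -23.02]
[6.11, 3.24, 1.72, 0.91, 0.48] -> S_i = 6.11*0.53^i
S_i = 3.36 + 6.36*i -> [3.36, 9.72, 16.08, 22.44, 28.8]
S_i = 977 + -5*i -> [977, 972, 967, 962, 957]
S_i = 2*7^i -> [2, 14, 98, 686, 4802]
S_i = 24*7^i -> [24, 168, 1176, 8232, 57624]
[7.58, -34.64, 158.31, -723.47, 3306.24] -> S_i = 7.58*(-4.57)^i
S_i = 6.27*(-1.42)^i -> [6.27, -8.9, 12.64, -17.95, 25.49]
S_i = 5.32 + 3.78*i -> [5.32, 9.1, 12.88, 16.66, 20.44]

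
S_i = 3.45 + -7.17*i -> [3.45, -3.72, -10.89, -18.06, -25.23]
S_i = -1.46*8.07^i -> [-1.46, -11.78, -95.08, -767.31, -6192.23]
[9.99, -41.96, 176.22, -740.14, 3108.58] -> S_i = 9.99*(-4.20)^i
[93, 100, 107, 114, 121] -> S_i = 93 + 7*i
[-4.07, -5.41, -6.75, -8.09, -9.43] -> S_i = -4.07 + -1.34*i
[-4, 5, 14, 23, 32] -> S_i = -4 + 9*i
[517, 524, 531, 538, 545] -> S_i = 517 + 7*i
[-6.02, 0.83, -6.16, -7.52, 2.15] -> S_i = Random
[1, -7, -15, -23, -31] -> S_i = 1 + -8*i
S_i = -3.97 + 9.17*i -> [-3.97, 5.2, 14.37, 23.54, 32.71]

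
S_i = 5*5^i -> [5, 25, 125, 625, 3125]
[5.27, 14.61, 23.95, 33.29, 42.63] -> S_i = 5.27 + 9.34*i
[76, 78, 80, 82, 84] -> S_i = 76 + 2*i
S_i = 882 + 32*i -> [882, 914, 946, 978, 1010]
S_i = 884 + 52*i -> [884, 936, 988, 1040, 1092]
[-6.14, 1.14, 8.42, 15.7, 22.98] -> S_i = -6.14 + 7.28*i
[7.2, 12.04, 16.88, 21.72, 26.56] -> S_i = 7.20 + 4.84*i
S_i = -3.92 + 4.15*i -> [-3.92, 0.23, 4.38, 8.53, 12.68]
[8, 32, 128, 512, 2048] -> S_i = 8*4^i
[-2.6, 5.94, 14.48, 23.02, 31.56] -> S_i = -2.60 + 8.54*i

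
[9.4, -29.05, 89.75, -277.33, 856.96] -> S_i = 9.40*(-3.09)^i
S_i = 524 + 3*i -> [524, 527, 530, 533, 536]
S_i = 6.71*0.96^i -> [6.71, 6.44, 6.18, 5.94, 5.7]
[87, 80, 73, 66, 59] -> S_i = 87 + -7*i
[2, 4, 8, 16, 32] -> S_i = 2*2^i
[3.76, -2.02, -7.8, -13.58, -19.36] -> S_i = 3.76 + -5.78*i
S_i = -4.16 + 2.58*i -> [-4.16, -1.58, 1.0, 3.58, 6.16]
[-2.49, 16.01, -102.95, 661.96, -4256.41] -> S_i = -2.49*(-6.43)^i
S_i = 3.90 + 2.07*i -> [3.9, 5.97, 8.04, 10.11, 12.18]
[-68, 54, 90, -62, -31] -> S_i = Random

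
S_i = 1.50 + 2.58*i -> [1.5, 4.08, 6.66, 9.24, 11.82]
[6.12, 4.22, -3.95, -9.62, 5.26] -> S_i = Random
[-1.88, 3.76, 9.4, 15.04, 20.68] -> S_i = -1.88 + 5.64*i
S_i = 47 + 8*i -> [47, 55, 63, 71, 79]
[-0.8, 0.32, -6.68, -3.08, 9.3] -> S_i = Random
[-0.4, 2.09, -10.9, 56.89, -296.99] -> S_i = -0.40*(-5.22)^i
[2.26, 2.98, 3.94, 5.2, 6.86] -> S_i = 2.26*1.32^i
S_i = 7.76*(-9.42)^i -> [7.76, -73.1, 688.59, -6486.56, 61103.39]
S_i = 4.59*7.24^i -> [4.59, 33.23, 240.6, 1741.92, 12611.51]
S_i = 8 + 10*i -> [8, 18, 28, 38, 48]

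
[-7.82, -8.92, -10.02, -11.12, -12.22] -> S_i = -7.82 + -1.10*i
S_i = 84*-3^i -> [84, -252, 756, -2268, 6804]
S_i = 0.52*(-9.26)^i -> [0.52, -4.82, 44.59, -412.89, 3823.38]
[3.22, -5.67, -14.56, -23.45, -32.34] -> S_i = 3.22 + -8.89*i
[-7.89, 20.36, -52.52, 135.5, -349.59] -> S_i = -7.89*(-2.58)^i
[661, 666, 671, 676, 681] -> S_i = 661 + 5*i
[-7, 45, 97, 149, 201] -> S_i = -7 + 52*i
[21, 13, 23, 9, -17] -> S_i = Random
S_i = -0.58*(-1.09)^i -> [-0.58, 0.63, -0.69, 0.75, -0.82]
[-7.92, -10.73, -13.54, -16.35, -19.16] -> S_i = -7.92 + -2.81*i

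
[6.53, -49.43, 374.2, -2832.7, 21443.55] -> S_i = 6.53*(-7.57)^i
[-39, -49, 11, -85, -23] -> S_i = Random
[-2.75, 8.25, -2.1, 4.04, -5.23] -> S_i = Random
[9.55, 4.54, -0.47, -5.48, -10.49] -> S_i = 9.55 + -5.01*i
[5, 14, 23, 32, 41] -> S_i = 5 + 9*i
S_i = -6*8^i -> [-6, -48, -384, -3072, -24576]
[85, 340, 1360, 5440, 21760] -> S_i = 85*4^i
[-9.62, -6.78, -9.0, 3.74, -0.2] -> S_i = Random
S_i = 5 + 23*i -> [5, 28, 51, 74, 97]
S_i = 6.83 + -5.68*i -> [6.83, 1.15, -4.53, -10.21, -15.89]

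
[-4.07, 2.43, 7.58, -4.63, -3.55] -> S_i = Random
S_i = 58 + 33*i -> [58, 91, 124, 157, 190]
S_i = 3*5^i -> [3, 15, 75, 375, 1875]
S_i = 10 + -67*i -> [10, -57, -124, -191, -258]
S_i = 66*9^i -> [66, 594, 5346, 48114, 433026]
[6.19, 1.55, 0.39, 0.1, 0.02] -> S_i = 6.19*0.25^i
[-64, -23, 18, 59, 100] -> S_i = -64 + 41*i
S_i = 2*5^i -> [2, 10, 50, 250, 1250]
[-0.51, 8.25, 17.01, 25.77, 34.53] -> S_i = -0.51 + 8.76*i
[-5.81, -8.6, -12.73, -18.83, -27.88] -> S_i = -5.81*1.48^i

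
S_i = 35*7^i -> [35, 245, 1715, 12005, 84035]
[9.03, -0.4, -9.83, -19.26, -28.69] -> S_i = 9.03 + -9.43*i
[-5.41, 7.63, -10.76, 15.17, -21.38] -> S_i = -5.41*(-1.41)^i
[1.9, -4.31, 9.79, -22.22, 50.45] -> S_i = 1.90*(-2.27)^i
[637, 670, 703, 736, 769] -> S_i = 637 + 33*i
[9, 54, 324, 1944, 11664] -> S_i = 9*6^i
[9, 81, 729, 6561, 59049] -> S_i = 9*9^i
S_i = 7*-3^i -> [7, -21, 63, -189, 567]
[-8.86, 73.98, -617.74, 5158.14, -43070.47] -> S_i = -8.86*(-8.35)^i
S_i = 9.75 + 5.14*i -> [9.75, 14.89, 20.03, 25.17, 30.31]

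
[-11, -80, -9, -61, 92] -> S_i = Random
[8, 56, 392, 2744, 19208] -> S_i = 8*7^i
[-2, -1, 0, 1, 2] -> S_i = -2 + 1*i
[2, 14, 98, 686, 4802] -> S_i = 2*7^i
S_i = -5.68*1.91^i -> [-5.68, -10.85, -20.72, -39.58, -75.59]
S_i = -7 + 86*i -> [-7, 79, 165, 251, 337]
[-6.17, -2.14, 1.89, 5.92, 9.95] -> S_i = -6.17 + 4.03*i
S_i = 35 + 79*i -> [35, 114, 193, 272, 351]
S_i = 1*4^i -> [1, 4, 16, 64, 256]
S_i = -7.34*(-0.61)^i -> [-7.34, 4.48, -2.73, 1.67, -1.02]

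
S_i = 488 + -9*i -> [488, 479, 470, 461, 452]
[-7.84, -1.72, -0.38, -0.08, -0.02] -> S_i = -7.84*0.22^i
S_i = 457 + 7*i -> [457, 464, 471, 478, 485]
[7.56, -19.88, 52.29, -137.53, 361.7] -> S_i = 7.56*(-2.63)^i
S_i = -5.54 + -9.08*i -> [-5.54, -14.62, -23.7, -32.78, -41.86]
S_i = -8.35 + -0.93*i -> [-8.35, -9.28, -10.21, -11.14, -12.07]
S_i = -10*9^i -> [-10, -90, -810, -7290, -65610]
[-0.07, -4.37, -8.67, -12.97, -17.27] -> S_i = -0.07 + -4.30*i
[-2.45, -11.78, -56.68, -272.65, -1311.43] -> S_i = -2.45*4.81^i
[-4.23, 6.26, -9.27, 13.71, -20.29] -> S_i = -4.23*(-1.48)^i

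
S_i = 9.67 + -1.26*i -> [9.67, 8.41, 7.15, 5.89, 4.63]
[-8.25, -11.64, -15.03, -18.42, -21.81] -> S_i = -8.25 + -3.39*i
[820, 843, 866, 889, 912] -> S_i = 820 + 23*i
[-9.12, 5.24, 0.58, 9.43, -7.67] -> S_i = Random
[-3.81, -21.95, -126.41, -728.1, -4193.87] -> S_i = -3.81*5.76^i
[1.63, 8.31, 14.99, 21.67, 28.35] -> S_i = 1.63 + 6.68*i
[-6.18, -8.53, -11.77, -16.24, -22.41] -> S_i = -6.18*1.38^i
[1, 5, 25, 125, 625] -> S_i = 1*5^i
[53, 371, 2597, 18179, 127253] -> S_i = 53*7^i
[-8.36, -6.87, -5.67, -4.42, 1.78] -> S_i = Random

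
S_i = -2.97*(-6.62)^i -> [-2.97, 19.66, -130.16, 861.65, -5704.12]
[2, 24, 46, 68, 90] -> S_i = 2 + 22*i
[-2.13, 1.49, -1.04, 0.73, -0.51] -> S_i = -2.13*(-0.70)^i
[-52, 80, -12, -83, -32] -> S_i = Random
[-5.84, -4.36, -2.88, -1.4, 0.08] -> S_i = -5.84 + 1.48*i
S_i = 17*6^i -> [17, 102, 612, 3672, 22032]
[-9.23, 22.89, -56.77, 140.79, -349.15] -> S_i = -9.23*(-2.48)^i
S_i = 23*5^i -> [23, 115, 575, 2875, 14375]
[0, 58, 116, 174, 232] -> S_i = 0 + 58*i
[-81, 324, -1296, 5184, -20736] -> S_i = -81*-4^i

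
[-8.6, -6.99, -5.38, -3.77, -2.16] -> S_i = -8.60 + 1.61*i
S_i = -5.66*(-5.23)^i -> [-5.66, 29.6, -154.82, 809.7, -4234.71]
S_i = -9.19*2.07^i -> [-9.19, -19.02, -39.38, -81.51, -168.73]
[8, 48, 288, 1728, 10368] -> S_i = 8*6^i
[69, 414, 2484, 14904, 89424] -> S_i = 69*6^i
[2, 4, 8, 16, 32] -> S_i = 2*2^i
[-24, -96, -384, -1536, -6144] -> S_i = -24*4^i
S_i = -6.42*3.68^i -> [-6.42, -23.63, -86.94, -319.95, -1177.41]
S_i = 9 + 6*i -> [9, 15, 21, 27, 33]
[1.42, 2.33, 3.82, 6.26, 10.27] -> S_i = 1.42*1.64^i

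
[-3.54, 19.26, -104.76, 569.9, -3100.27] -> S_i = -3.54*(-5.44)^i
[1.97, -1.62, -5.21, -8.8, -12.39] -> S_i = 1.97 + -3.59*i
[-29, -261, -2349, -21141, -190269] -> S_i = -29*9^i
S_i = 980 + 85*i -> [980, 1065, 1150, 1235, 1320]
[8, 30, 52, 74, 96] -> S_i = 8 + 22*i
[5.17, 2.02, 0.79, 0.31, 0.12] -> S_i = 5.17*0.39^i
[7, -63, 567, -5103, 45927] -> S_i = 7*-9^i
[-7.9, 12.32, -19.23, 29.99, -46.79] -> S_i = -7.90*(-1.56)^i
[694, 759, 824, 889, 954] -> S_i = 694 + 65*i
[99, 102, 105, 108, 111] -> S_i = 99 + 3*i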